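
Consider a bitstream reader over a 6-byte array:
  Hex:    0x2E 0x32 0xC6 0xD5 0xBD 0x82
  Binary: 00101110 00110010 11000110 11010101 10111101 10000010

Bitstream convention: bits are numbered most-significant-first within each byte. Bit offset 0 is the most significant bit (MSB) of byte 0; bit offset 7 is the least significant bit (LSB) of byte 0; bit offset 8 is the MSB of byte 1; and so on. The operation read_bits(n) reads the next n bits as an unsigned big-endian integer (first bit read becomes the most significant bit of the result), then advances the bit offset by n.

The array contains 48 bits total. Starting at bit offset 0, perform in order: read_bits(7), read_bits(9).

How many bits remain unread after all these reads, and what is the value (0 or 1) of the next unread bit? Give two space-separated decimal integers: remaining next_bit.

Read 1: bits[0:7] width=7 -> value=23 (bin 0010111); offset now 7 = byte 0 bit 7; 41 bits remain
Read 2: bits[7:16] width=9 -> value=50 (bin 000110010); offset now 16 = byte 2 bit 0; 32 bits remain

Answer: 32 1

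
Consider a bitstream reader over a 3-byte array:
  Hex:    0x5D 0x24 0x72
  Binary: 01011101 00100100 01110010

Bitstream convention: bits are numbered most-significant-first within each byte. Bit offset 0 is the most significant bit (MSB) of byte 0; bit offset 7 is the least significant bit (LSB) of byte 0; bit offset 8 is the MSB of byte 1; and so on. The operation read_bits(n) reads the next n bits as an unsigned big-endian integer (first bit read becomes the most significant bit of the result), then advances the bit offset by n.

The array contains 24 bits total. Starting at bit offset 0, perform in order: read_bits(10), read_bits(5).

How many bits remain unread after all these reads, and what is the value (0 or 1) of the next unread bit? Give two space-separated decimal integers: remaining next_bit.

Answer: 9 0

Derivation:
Read 1: bits[0:10] width=10 -> value=372 (bin 0101110100); offset now 10 = byte 1 bit 2; 14 bits remain
Read 2: bits[10:15] width=5 -> value=18 (bin 10010); offset now 15 = byte 1 bit 7; 9 bits remain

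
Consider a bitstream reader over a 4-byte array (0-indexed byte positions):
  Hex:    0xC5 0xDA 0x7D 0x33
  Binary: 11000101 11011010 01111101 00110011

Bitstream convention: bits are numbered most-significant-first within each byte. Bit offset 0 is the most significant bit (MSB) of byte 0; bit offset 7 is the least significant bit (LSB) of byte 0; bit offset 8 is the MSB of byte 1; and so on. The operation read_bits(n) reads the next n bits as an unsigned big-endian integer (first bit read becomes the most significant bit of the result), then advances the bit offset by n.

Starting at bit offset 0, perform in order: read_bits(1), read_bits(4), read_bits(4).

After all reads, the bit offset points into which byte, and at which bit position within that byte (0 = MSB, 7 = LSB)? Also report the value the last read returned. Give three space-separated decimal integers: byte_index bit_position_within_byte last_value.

Read 1: bits[0:1] width=1 -> value=1 (bin 1); offset now 1 = byte 0 bit 1; 31 bits remain
Read 2: bits[1:5] width=4 -> value=8 (bin 1000); offset now 5 = byte 0 bit 5; 27 bits remain
Read 3: bits[5:9] width=4 -> value=11 (bin 1011); offset now 9 = byte 1 bit 1; 23 bits remain

Answer: 1 1 11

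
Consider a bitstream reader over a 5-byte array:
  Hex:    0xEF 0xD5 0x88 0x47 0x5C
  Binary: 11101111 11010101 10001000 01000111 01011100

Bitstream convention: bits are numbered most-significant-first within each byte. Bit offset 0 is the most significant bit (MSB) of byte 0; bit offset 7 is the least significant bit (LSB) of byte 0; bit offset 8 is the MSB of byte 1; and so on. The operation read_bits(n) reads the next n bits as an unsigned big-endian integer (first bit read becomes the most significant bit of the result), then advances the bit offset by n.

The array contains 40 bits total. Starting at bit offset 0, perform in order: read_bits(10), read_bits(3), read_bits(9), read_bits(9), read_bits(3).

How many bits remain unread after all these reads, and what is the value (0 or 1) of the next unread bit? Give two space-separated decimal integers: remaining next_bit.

Read 1: bits[0:10] width=10 -> value=959 (bin 1110111111); offset now 10 = byte 1 bit 2; 30 bits remain
Read 2: bits[10:13] width=3 -> value=2 (bin 010); offset now 13 = byte 1 bit 5; 27 bits remain
Read 3: bits[13:22] width=9 -> value=354 (bin 101100010); offset now 22 = byte 2 bit 6; 18 bits remain
Read 4: bits[22:31] width=9 -> value=35 (bin 000100011); offset now 31 = byte 3 bit 7; 9 bits remain
Read 5: bits[31:34] width=3 -> value=5 (bin 101); offset now 34 = byte 4 bit 2; 6 bits remain

Answer: 6 0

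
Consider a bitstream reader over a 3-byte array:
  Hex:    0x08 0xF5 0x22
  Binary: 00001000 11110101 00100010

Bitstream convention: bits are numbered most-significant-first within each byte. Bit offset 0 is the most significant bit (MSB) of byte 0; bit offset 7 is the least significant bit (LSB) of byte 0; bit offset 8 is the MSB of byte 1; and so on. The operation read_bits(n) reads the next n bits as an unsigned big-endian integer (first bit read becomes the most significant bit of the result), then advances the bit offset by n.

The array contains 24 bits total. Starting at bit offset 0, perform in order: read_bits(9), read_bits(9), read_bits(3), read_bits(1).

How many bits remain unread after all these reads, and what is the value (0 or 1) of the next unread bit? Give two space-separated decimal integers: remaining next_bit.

Answer: 2 1

Derivation:
Read 1: bits[0:9] width=9 -> value=17 (bin 000010001); offset now 9 = byte 1 bit 1; 15 bits remain
Read 2: bits[9:18] width=9 -> value=468 (bin 111010100); offset now 18 = byte 2 bit 2; 6 bits remain
Read 3: bits[18:21] width=3 -> value=4 (bin 100); offset now 21 = byte 2 bit 5; 3 bits remain
Read 4: bits[21:22] width=1 -> value=0 (bin 0); offset now 22 = byte 2 bit 6; 2 bits remain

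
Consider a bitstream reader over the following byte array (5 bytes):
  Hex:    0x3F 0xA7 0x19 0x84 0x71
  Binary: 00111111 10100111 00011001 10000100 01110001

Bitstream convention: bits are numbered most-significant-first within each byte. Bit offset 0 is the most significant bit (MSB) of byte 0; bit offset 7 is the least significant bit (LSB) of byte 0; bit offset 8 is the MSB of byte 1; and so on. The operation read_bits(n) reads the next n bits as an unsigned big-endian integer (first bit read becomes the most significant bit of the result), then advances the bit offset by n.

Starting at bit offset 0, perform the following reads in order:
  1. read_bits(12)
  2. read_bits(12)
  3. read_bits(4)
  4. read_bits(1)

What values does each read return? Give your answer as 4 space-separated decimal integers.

Read 1: bits[0:12] width=12 -> value=1018 (bin 001111111010); offset now 12 = byte 1 bit 4; 28 bits remain
Read 2: bits[12:24] width=12 -> value=1817 (bin 011100011001); offset now 24 = byte 3 bit 0; 16 bits remain
Read 3: bits[24:28] width=4 -> value=8 (bin 1000); offset now 28 = byte 3 bit 4; 12 bits remain
Read 4: bits[28:29] width=1 -> value=0 (bin 0); offset now 29 = byte 3 bit 5; 11 bits remain

Answer: 1018 1817 8 0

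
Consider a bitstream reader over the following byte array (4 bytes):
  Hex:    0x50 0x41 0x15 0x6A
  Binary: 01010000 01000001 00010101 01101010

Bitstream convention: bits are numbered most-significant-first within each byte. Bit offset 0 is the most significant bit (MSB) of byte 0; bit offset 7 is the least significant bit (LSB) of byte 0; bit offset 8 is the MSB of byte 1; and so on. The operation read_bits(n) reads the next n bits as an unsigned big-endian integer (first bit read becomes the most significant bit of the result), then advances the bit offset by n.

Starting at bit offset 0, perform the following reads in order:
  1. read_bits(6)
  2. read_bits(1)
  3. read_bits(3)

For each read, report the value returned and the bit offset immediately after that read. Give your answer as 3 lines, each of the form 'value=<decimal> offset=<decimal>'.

Answer: value=20 offset=6
value=0 offset=7
value=1 offset=10

Derivation:
Read 1: bits[0:6] width=6 -> value=20 (bin 010100); offset now 6 = byte 0 bit 6; 26 bits remain
Read 2: bits[6:7] width=1 -> value=0 (bin 0); offset now 7 = byte 0 bit 7; 25 bits remain
Read 3: bits[7:10] width=3 -> value=1 (bin 001); offset now 10 = byte 1 bit 2; 22 bits remain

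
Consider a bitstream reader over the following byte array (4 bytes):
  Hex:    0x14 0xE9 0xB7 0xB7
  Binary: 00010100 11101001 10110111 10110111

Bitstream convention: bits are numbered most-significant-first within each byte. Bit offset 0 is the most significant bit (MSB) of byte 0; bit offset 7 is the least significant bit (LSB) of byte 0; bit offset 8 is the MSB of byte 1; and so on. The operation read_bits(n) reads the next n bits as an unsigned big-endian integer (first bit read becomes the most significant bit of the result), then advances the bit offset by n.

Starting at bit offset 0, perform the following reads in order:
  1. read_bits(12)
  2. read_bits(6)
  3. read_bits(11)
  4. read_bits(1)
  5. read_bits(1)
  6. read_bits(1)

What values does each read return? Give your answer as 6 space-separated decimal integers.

Answer: 334 38 1782 1 1 1

Derivation:
Read 1: bits[0:12] width=12 -> value=334 (bin 000101001110); offset now 12 = byte 1 bit 4; 20 bits remain
Read 2: bits[12:18] width=6 -> value=38 (bin 100110); offset now 18 = byte 2 bit 2; 14 bits remain
Read 3: bits[18:29] width=11 -> value=1782 (bin 11011110110); offset now 29 = byte 3 bit 5; 3 bits remain
Read 4: bits[29:30] width=1 -> value=1 (bin 1); offset now 30 = byte 3 bit 6; 2 bits remain
Read 5: bits[30:31] width=1 -> value=1 (bin 1); offset now 31 = byte 3 bit 7; 1 bits remain
Read 6: bits[31:32] width=1 -> value=1 (bin 1); offset now 32 = byte 4 bit 0; 0 bits remain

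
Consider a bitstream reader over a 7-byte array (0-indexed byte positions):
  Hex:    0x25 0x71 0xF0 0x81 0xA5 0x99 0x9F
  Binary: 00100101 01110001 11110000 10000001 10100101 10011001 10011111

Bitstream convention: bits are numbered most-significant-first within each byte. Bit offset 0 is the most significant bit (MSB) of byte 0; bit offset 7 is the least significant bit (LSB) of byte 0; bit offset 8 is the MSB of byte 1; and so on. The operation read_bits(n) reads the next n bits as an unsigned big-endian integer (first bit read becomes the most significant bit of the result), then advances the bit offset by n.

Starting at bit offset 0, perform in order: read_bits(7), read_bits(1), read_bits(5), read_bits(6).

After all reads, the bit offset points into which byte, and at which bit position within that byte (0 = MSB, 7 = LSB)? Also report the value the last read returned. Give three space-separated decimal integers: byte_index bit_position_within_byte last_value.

Answer: 2 3 15

Derivation:
Read 1: bits[0:7] width=7 -> value=18 (bin 0010010); offset now 7 = byte 0 bit 7; 49 bits remain
Read 2: bits[7:8] width=1 -> value=1 (bin 1); offset now 8 = byte 1 bit 0; 48 bits remain
Read 3: bits[8:13] width=5 -> value=14 (bin 01110); offset now 13 = byte 1 bit 5; 43 bits remain
Read 4: bits[13:19] width=6 -> value=15 (bin 001111); offset now 19 = byte 2 bit 3; 37 bits remain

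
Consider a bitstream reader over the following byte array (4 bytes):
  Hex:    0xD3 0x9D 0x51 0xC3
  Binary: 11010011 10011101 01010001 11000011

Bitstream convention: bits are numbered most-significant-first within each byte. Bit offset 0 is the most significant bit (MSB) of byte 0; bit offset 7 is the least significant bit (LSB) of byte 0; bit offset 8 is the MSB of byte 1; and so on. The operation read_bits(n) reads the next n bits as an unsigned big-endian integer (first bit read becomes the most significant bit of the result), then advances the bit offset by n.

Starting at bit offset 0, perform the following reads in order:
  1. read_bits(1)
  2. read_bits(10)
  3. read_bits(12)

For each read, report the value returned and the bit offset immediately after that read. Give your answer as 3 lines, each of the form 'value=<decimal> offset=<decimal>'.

Answer: value=1 offset=1
value=668 offset=11
value=3752 offset=23

Derivation:
Read 1: bits[0:1] width=1 -> value=1 (bin 1); offset now 1 = byte 0 bit 1; 31 bits remain
Read 2: bits[1:11] width=10 -> value=668 (bin 1010011100); offset now 11 = byte 1 bit 3; 21 bits remain
Read 3: bits[11:23] width=12 -> value=3752 (bin 111010101000); offset now 23 = byte 2 bit 7; 9 bits remain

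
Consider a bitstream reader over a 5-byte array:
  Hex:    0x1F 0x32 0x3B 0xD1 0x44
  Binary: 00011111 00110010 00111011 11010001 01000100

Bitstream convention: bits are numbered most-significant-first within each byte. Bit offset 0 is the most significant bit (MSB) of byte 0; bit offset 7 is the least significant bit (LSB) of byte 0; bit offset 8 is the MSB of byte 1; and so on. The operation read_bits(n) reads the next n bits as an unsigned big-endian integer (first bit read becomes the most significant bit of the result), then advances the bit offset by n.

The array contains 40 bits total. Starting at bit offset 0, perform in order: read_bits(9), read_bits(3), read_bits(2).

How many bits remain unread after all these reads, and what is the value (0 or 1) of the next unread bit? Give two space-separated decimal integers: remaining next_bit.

Answer: 26 1

Derivation:
Read 1: bits[0:9] width=9 -> value=62 (bin 000111110); offset now 9 = byte 1 bit 1; 31 bits remain
Read 2: bits[9:12] width=3 -> value=3 (bin 011); offset now 12 = byte 1 bit 4; 28 bits remain
Read 3: bits[12:14] width=2 -> value=0 (bin 00); offset now 14 = byte 1 bit 6; 26 bits remain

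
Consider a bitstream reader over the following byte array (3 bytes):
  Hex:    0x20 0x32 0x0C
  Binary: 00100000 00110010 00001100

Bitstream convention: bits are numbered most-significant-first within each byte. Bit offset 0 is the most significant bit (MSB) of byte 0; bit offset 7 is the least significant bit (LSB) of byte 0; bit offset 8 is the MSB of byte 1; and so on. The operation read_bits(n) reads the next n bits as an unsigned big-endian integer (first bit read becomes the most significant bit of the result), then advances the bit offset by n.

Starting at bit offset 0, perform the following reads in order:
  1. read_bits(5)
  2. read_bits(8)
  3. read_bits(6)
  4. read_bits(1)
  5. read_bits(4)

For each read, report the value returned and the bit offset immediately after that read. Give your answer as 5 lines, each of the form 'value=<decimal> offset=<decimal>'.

Answer: value=4 offset=5
value=6 offset=13
value=16 offset=19
value=0 offset=20
value=12 offset=24

Derivation:
Read 1: bits[0:5] width=5 -> value=4 (bin 00100); offset now 5 = byte 0 bit 5; 19 bits remain
Read 2: bits[5:13] width=8 -> value=6 (bin 00000110); offset now 13 = byte 1 bit 5; 11 bits remain
Read 3: bits[13:19] width=6 -> value=16 (bin 010000); offset now 19 = byte 2 bit 3; 5 bits remain
Read 4: bits[19:20] width=1 -> value=0 (bin 0); offset now 20 = byte 2 bit 4; 4 bits remain
Read 5: bits[20:24] width=4 -> value=12 (bin 1100); offset now 24 = byte 3 bit 0; 0 bits remain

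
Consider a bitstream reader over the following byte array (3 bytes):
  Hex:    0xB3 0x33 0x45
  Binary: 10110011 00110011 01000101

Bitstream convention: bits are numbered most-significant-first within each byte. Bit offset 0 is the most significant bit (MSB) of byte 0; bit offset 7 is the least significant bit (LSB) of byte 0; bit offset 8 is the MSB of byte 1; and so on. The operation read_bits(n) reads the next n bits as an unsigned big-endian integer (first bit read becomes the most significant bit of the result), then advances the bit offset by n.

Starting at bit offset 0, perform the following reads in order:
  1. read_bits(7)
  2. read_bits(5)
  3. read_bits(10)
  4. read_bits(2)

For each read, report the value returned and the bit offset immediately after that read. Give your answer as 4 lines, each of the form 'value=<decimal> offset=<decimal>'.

Answer: value=89 offset=7
value=19 offset=12
value=209 offset=22
value=1 offset=24

Derivation:
Read 1: bits[0:7] width=7 -> value=89 (bin 1011001); offset now 7 = byte 0 bit 7; 17 bits remain
Read 2: bits[7:12] width=5 -> value=19 (bin 10011); offset now 12 = byte 1 bit 4; 12 bits remain
Read 3: bits[12:22] width=10 -> value=209 (bin 0011010001); offset now 22 = byte 2 bit 6; 2 bits remain
Read 4: bits[22:24] width=2 -> value=1 (bin 01); offset now 24 = byte 3 bit 0; 0 bits remain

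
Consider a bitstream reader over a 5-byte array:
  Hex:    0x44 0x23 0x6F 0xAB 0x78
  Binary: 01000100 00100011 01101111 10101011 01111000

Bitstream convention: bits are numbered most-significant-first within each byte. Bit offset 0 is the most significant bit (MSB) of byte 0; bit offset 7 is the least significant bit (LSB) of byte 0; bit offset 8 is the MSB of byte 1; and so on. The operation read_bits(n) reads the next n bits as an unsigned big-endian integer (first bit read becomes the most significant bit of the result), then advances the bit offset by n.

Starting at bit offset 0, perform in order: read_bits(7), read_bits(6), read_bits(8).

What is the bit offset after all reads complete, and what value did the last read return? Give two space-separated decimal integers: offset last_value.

Read 1: bits[0:7] width=7 -> value=34 (bin 0100010); offset now 7 = byte 0 bit 7; 33 bits remain
Read 2: bits[7:13] width=6 -> value=4 (bin 000100); offset now 13 = byte 1 bit 5; 27 bits remain
Read 3: bits[13:21] width=8 -> value=109 (bin 01101101); offset now 21 = byte 2 bit 5; 19 bits remain

Answer: 21 109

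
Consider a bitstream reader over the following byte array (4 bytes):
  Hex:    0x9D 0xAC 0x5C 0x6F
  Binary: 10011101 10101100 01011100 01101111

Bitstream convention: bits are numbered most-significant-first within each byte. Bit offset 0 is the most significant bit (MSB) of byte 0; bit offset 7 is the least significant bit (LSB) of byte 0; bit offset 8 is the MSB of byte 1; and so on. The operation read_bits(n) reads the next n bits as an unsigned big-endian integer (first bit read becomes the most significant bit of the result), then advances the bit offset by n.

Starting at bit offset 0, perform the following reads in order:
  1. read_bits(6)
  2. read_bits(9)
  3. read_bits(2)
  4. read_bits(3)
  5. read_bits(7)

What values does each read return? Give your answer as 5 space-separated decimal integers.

Read 1: bits[0:6] width=6 -> value=39 (bin 100111); offset now 6 = byte 0 bit 6; 26 bits remain
Read 2: bits[6:15] width=9 -> value=214 (bin 011010110); offset now 15 = byte 1 bit 7; 17 bits remain
Read 3: bits[15:17] width=2 -> value=0 (bin 00); offset now 17 = byte 2 bit 1; 15 bits remain
Read 4: bits[17:20] width=3 -> value=5 (bin 101); offset now 20 = byte 2 bit 4; 12 bits remain
Read 5: bits[20:27] width=7 -> value=99 (bin 1100011); offset now 27 = byte 3 bit 3; 5 bits remain

Answer: 39 214 0 5 99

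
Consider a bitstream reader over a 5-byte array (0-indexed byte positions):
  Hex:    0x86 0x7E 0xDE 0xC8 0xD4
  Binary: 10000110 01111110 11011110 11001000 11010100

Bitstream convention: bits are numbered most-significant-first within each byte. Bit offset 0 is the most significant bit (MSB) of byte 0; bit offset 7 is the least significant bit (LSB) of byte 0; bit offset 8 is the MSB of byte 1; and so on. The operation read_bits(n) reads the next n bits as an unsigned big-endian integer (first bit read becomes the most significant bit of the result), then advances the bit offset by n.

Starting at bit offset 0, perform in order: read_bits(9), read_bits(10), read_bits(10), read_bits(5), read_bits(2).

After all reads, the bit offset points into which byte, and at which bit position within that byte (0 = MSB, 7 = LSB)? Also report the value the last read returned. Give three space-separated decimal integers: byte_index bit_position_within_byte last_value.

Read 1: bits[0:9] width=9 -> value=268 (bin 100001100); offset now 9 = byte 1 bit 1; 31 bits remain
Read 2: bits[9:19] width=10 -> value=1014 (bin 1111110110); offset now 19 = byte 2 bit 3; 21 bits remain
Read 3: bits[19:29] width=10 -> value=985 (bin 1111011001); offset now 29 = byte 3 bit 5; 11 bits remain
Read 4: bits[29:34] width=5 -> value=3 (bin 00011); offset now 34 = byte 4 bit 2; 6 bits remain
Read 5: bits[34:36] width=2 -> value=1 (bin 01); offset now 36 = byte 4 bit 4; 4 bits remain

Answer: 4 4 1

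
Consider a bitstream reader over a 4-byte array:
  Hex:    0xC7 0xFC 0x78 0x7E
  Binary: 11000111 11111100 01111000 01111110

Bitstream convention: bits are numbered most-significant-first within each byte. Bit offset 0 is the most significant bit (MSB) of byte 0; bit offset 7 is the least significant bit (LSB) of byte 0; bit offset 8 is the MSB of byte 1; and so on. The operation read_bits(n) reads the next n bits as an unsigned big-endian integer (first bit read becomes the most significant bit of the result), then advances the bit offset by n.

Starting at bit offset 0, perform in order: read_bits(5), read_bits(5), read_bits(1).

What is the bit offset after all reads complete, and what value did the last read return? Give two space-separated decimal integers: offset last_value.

Answer: 11 1

Derivation:
Read 1: bits[0:5] width=5 -> value=24 (bin 11000); offset now 5 = byte 0 bit 5; 27 bits remain
Read 2: bits[5:10] width=5 -> value=31 (bin 11111); offset now 10 = byte 1 bit 2; 22 bits remain
Read 3: bits[10:11] width=1 -> value=1 (bin 1); offset now 11 = byte 1 bit 3; 21 bits remain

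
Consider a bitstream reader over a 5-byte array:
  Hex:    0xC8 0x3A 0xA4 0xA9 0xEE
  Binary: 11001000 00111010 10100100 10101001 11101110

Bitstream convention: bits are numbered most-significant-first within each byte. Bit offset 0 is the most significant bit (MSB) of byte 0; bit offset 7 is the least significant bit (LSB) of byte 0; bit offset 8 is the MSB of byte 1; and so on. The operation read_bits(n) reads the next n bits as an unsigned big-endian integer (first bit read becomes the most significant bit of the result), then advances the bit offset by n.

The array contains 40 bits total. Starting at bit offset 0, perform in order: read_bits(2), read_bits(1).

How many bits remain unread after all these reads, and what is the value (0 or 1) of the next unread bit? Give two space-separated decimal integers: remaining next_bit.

Read 1: bits[0:2] width=2 -> value=3 (bin 11); offset now 2 = byte 0 bit 2; 38 bits remain
Read 2: bits[2:3] width=1 -> value=0 (bin 0); offset now 3 = byte 0 bit 3; 37 bits remain

Answer: 37 0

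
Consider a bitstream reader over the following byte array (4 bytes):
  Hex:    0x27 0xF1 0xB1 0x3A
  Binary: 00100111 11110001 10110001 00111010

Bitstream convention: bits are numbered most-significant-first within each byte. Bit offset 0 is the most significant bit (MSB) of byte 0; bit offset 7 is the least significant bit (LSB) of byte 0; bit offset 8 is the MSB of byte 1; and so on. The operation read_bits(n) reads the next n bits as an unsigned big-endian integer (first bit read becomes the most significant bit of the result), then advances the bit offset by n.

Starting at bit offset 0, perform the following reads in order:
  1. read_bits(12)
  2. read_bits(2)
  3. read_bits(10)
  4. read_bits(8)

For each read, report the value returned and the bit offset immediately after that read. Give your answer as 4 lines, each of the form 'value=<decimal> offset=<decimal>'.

Answer: value=639 offset=12
value=0 offset=14
value=433 offset=24
value=58 offset=32

Derivation:
Read 1: bits[0:12] width=12 -> value=639 (bin 001001111111); offset now 12 = byte 1 bit 4; 20 bits remain
Read 2: bits[12:14] width=2 -> value=0 (bin 00); offset now 14 = byte 1 bit 6; 18 bits remain
Read 3: bits[14:24] width=10 -> value=433 (bin 0110110001); offset now 24 = byte 3 bit 0; 8 bits remain
Read 4: bits[24:32] width=8 -> value=58 (bin 00111010); offset now 32 = byte 4 bit 0; 0 bits remain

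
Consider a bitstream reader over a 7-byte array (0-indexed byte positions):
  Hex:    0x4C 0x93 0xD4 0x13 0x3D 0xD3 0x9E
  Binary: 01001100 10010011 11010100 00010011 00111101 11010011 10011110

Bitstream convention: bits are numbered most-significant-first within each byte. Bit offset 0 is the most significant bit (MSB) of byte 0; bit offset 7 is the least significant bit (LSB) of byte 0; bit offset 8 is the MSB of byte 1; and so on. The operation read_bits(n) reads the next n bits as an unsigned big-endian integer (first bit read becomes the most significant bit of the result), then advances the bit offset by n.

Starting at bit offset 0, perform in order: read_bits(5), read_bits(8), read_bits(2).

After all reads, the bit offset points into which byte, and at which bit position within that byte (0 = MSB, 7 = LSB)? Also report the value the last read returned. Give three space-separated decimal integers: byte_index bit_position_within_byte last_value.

Read 1: bits[0:5] width=5 -> value=9 (bin 01001); offset now 5 = byte 0 bit 5; 51 bits remain
Read 2: bits[5:13] width=8 -> value=146 (bin 10010010); offset now 13 = byte 1 bit 5; 43 bits remain
Read 3: bits[13:15] width=2 -> value=1 (bin 01); offset now 15 = byte 1 bit 7; 41 bits remain

Answer: 1 7 1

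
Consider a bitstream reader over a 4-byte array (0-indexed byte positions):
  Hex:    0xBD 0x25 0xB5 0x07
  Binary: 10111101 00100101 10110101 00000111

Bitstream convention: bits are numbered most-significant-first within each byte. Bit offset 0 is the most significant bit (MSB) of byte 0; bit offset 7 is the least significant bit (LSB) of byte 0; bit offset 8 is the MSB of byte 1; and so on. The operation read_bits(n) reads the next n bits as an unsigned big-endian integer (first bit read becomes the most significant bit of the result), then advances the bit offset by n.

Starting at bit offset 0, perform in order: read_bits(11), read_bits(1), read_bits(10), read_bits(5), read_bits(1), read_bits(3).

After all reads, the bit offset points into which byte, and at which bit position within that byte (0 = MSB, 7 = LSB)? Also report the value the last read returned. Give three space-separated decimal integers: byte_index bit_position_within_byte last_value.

Answer: 3 7 3

Derivation:
Read 1: bits[0:11] width=11 -> value=1513 (bin 10111101001); offset now 11 = byte 1 bit 3; 21 bits remain
Read 2: bits[11:12] width=1 -> value=0 (bin 0); offset now 12 = byte 1 bit 4; 20 bits remain
Read 3: bits[12:22] width=10 -> value=365 (bin 0101101101); offset now 22 = byte 2 bit 6; 10 bits remain
Read 4: bits[22:27] width=5 -> value=8 (bin 01000); offset now 27 = byte 3 bit 3; 5 bits remain
Read 5: bits[27:28] width=1 -> value=0 (bin 0); offset now 28 = byte 3 bit 4; 4 bits remain
Read 6: bits[28:31] width=3 -> value=3 (bin 011); offset now 31 = byte 3 bit 7; 1 bits remain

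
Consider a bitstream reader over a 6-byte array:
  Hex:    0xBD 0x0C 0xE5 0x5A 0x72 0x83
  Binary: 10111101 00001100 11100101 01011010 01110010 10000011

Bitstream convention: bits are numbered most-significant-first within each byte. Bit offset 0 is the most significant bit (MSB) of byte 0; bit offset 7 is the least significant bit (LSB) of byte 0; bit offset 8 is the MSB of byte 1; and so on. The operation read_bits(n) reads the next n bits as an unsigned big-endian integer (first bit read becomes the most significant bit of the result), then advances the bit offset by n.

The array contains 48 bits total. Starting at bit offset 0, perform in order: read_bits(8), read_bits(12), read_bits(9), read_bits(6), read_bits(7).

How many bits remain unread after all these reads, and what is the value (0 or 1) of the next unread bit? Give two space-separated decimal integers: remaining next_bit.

Answer: 6 0

Derivation:
Read 1: bits[0:8] width=8 -> value=189 (bin 10111101); offset now 8 = byte 1 bit 0; 40 bits remain
Read 2: bits[8:20] width=12 -> value=206 (bin 000011001110); offset now 20 = byte 2 bit 4; 28 bits remain
Read 3: bits[20:29] width=9 -> value=171 (bin 010101011); offset now 29 = byte 3 bit 5; 19 bits remain
Read 4: bits[29:35] width=6 -> value=19 (bin 010011); offset now 35 = byte 4 bit 3; 13 bits remain
Read 5: bits[35:42] width=7 -> value=74 (bin 1001010); offset now 42 = byte 5 bit 2; 6 bits remain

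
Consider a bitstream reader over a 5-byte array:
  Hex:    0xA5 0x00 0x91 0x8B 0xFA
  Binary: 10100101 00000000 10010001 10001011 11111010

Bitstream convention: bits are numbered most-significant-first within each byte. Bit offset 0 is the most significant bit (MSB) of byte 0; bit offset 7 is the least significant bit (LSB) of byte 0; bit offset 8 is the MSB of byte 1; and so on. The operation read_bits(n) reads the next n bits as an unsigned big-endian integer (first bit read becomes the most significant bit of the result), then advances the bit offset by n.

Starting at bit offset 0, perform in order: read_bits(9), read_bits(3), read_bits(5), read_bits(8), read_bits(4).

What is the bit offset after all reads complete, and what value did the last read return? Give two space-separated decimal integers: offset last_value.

Answer: 29 1

Derivation:
Read 1: bits[0:9] width=9 -> value=330 (bin 101001010); offset now 9 = byte 1 bit 1; 31 bits remain
Read 2: bits[9:12] width=3 -> value=0 (bin 000); offset now 12 = byte 1 bit 4; 28 bits remain
Read 3: bits[12:17] width=5 -> value=1 (bin 00001); offset now 17 = byte 2 bit 1; 23 bits remain
Read 4: bits[17:25] width=8 -> value=35 (bin 00100011); offset now 25 = byte 3 bit 1; 15 bits remain
Read 5: bits[25:29] width=4 -> value=1 (bin 0001); offset now 29 = byte 3 bit 5; 11 bits remain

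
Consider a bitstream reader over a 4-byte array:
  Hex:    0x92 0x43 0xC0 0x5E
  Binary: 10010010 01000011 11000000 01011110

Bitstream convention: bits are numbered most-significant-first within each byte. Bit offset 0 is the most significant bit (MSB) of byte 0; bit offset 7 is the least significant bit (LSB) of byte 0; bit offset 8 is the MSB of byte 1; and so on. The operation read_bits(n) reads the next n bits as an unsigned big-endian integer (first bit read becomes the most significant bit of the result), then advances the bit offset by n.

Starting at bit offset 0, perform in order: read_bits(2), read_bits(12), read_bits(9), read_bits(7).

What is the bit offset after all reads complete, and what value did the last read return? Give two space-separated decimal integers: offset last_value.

Read 1: bits[0:2] width=2 -> value=2 (bin 10); offset now 2 = byte 0 bit 2; 30 bits remain
Read 2: bits[2:14] width=12 -> value=1168 (bin 010010010000); offset now 14 = byte 1 bit 6; 18 bits remain
Read 3: bits[14:23] width=9 -> value=480 (bin 111100000); offset now 23 = byte 2 bit 7; 9 bits remain
Read 4: bits[23:30] width=7 -> value=23 (bin 0010111); offset now 30 = byte 3 bit 6; 2 bits remain

Answer: 30 23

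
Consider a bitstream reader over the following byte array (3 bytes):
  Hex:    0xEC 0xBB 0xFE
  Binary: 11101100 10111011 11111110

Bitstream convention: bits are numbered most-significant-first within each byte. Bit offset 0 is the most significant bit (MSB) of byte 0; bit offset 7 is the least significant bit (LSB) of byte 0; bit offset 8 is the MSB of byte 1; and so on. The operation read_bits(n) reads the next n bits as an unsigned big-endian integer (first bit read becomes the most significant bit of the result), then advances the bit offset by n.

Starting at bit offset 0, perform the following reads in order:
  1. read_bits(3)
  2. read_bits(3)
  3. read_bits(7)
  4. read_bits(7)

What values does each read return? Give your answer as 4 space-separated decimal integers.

Answer: 7 3 23 63

Derivation:
Read 1: bits[0:3] width=3 -> value=7 (bin 111); offset now 3 = byte 0 bit 3; 21 bits remain
Read 2: bits[3:6] width=3 -> value=3 (bin 011); offset now 6 = byte 0 bit 6; 18 bits remain
Read 3: bits[6:13] width=7 -> value=23 (bin 0010111); offset now 13 = byte 1 bit 5; 11 bits remain
Read 4: bits[13:20] width=7 -> value=63 (bin 0111111); offset now 20 = byte 2 bit 4; 4 bits remain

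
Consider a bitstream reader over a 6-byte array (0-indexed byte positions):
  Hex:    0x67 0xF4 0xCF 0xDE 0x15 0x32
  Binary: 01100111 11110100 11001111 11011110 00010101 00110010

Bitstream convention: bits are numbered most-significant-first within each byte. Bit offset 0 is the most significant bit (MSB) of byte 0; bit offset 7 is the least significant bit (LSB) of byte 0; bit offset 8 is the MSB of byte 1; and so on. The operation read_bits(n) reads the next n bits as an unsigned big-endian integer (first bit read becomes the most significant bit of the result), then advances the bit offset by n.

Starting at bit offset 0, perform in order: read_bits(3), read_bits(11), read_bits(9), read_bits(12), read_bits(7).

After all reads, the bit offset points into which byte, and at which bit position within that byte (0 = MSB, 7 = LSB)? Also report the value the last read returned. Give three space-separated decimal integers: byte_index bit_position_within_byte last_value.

Answer: 5 2 84

Derivation:
Read 1: bits[0:3] width=3 -> value=3 (bin 011); offset now 3 = byte 0 bit 3; 45 bits remain
Read 2: bits[3:14] width=11 -> value=509 (bin 00111111101); offset now 14 = byte 1 bit 6; 34 bits remain
Read 3: bits[14:23] width=9 -> value=103 (bin 001100111); offset now 23 = byte 2 bit 7; 25 bits remain
Read 4: bits[23:35] width=12 -> value=3824 (bin 111011110000); offset now 35 = byte 4 bit 3; 13 bits remain
Read 5: bits[35:42] width=7 -> value=84 (bin 1010100); offset now 42 = byte 5 bit 2; 6 bits remain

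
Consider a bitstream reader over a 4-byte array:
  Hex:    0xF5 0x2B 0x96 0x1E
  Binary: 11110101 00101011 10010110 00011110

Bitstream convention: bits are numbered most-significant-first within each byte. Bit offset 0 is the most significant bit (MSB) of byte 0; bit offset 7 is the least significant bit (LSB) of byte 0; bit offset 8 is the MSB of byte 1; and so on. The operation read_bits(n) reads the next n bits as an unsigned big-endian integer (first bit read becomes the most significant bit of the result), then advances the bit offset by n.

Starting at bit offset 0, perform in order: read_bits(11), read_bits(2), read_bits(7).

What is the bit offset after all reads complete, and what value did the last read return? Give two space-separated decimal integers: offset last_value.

Answer: 20 57

Derivation:
Read 1: bits[0:11] width=11 -> value=1961 (bin 11110101001); offset now 11 = byte 1 bit 3; 21 bits remain
Read 2: bits[11:13] width=2 -> value=1 (bin 01); offset now 13 = byte 1 bit 5; 19 bits remain
Read 3: bits[13:20] width=7 -> value=57 (bin 0111001); offset now 20 = byte 2 bit 4; 12 bits remain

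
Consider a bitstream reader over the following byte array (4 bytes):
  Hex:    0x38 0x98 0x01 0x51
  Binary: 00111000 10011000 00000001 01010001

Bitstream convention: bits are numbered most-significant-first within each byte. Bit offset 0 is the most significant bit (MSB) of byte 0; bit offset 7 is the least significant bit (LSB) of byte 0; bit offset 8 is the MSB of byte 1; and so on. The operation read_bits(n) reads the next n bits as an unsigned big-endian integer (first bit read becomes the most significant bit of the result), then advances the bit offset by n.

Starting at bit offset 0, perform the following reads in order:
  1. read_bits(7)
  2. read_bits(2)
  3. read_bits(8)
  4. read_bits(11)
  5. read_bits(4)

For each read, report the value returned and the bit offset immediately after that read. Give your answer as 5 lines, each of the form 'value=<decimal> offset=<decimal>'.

Answer: value=28 offset=7
value=1 offset=9
value=48 offset=17
value=21 offset=28
value=1 offset=32

Derivation:
Read 1: bits[0:7] width=7 -> value=28 (bin 0011100); offset now 7 = byte 0 bit 7; 25 bits remain
Read 2: bits[7:9] width=2 -> value=1 (bin 01); offset now 9 = byte 1 bit 1; 23 bits remain
Read 3: bits[9:17] width=8 -> value=48 (bin 00110000); offset now 17 = byte 2 bit 1; 15 bits remain
Read 4: bits[17:28] width=11 -> value=21 (bin 00000010101); offset now 28 = byte 3 bit 4; 4 bits remain
Read 5: bits[28:32] width=4 -> value=1 (bin 0001); offset now 32 = byte 4 bit 0; 0 bits remain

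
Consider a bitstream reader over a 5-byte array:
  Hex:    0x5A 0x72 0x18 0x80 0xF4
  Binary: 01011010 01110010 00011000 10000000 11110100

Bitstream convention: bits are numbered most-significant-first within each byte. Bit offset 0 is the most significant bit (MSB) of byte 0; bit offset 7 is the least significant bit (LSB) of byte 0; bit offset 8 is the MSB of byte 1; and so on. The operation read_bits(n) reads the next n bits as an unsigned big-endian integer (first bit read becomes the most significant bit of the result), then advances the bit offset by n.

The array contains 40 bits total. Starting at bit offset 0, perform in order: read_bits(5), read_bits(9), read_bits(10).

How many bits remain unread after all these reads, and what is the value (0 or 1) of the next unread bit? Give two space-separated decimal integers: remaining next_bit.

Answer: 16 1

Derivation:
Read 1: bits[0:5] width=5 -> value=11 (bin 01011); offset now 5 = byte 0 bit 5; 35 bits remain
Read 2: bits[5:14] width=9 -> value=156 (bin 010011100); offset now 14 = byte 1 bit 6; 26 bits remain
Read 3: bits[14:24] width=10 -> value=536 (bin 1000011000); offset now 24 = byte 3 bit 0; 16 bits remain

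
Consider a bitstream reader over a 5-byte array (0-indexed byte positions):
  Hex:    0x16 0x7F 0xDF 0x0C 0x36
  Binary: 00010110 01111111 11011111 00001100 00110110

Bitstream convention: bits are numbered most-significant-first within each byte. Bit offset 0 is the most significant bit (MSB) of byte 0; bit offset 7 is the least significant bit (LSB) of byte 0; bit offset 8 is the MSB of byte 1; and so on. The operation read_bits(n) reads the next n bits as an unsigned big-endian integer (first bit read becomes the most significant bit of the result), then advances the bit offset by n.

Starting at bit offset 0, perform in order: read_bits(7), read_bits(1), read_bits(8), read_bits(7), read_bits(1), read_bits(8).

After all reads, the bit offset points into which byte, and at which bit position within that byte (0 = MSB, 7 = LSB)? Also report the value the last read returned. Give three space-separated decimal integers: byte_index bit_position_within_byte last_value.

Answer: 4 0 12

Derivation:
Read 1: bits[0:7] width=7 -> value=11 (bin 0001011); offset now 7 = byte 0 bit 7; 33 bits remain
Read 2: bits[7:8] width=1 -> value=0 (bin 0); offset now 8 = byte 1 bit 0; 32 bits remain
Read 3: bits[8:16] width=8 -> value=127 (bin 01111111); offset now 16 = byte 2 bit 0; 24 bits remain
Read 4: bits[16:23] width=7 -> value=111 (bin 1101111); offset now 23 = byte 2 bit 7; 17 bits remain
Read 5: bits[23:24] width=1 -> value=1 (bin 1); offset now 24 = byte 3 bit 0; 16 bits remain
Read 6: bits[24:32] width=8 -> value=12 (bin 00001100); offset now 32 = byte 4 bit 0; 8 bits remain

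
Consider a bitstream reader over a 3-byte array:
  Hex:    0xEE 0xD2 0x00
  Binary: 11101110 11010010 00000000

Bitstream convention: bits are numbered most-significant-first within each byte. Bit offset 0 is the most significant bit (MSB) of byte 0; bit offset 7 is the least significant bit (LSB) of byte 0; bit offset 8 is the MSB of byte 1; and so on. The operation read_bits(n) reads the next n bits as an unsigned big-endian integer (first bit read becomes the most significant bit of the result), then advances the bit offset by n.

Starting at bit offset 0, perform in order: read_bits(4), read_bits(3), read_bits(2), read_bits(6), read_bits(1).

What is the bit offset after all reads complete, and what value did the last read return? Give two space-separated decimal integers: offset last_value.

Read 1: bits[0:4] width=4 -> value=14 (bin 1110); offset now 4 = byte 0 bit 4; 20 bits remain
Read 2: bits[4:7] width=3 -> value=7 (bin 111); offset now 7 = byte 0 bit 7; 17 bits remain
Read 3: bits[7:9] width=2 -> value=1 (bin 01); offset now 9 = byte 1 bit 1; 15 bits remain
Read 4: bits[9:15] width=6 -> value=41 (bin 101001); offset now 15 = byte 1 bit 7; 9 bits remain
Read 5: bits[15:16] width=1 -> value=0 (bin 0); offset now 16 = byte 2 bit 0; 8 bits remain

Answer: 16 0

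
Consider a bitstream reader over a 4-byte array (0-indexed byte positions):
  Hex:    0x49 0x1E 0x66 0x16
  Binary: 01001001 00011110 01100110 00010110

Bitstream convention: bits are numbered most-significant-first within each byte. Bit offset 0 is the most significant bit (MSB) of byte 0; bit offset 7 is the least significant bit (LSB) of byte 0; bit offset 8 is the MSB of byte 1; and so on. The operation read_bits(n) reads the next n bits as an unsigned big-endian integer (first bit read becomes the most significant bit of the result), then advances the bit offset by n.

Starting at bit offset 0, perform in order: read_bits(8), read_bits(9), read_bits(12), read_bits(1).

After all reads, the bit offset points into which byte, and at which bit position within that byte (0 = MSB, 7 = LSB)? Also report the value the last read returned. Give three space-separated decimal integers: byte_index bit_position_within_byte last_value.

Read 1: bits[0:8] width=8 -> value=73 (bin 01001001); offset now 8 = byte 1 bit 0; 24 bits remain
Read 2: bits[8:17] width=9 -> value=60 (bin 000111100); offset now 17 = byte 2 bit 1; 15 bits remain
Read 3: bits[17:29] width=12 -> value=3266 (bin 110011000010); offset now 29 = byte 3 bit 5; 3 bits remain
Read 4: bits[29:30] width=1 -> value=1 (bin 1); offset now 30 = byte 3 bit 6; 2 bits remain

Answer: 3 6 1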